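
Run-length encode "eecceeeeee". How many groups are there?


Input: eecceeeeee
Scanning for consecutive runs:
  Group 1: 'e' x 2 (positions 0-1)
  Group 2: 'c' x 2 (positions 2-3)
  Group 3: 'e' x 6 (positions 4-9)
Total groups: 3

3


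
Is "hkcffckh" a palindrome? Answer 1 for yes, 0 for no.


Input: hkcffckh
Reversed: hkcffckh
  Compare pos 0 ('h') with pos 7 ('h'): match
  Compare pos 1 ('k') with pos 6 ('k'): match
  Compare pos 2 ('c') with pos 5 ('c'): match
  Compare pos 3 ('f') with pos 4 ('f'): match
Result: palindrome

1


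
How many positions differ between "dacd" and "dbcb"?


Comparing "dacd" and "dbcb" position by position:
  Position 0: 'd' vs 'd' => same
  Position 1: 'a' vs 'b' => DIFFER
  Position 2: 'c' vs 'c' => same
  Position 3: 'd' vs 'b' => DIFFER
Positions that differ: 2

2


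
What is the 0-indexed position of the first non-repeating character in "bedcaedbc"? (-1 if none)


Input: bedcaedbc
Character frequencies:
  'a': 1
  'b': 2
  'c': 2
  'd': 2
  'e': 2
Scanning left to right for freq == 1:
  Position 0 ('b'): freq=2, skip
  Position 1 ('e'): freq=2, skip
  Position 2 ('d'): freq=2, skip
  Position 3 ('c'): freq=2, skip
  Position 4 ('a'): unique! => answer = 4

4


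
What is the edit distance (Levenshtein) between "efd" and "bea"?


Computing edit distance: "efd" -> "bea"
DP table:
           b    e    a
      0    1    2    3
  e   1    1    1    2
  f   2    2    2    2
  d   3    3    3    3
Edit distance = dp[3][3] = 3

3


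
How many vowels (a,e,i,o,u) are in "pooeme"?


Input: pooeme
Checking each character:
  'p' at position 0: consonant
  'o' at position 1: vowel (running total: 1)
  'o' at position 2: vowel (running total: 2)
  'e' at position 3: vowel (running total: 3)
  'm' at position 4: consonant
  'e' at position 5: vowel (running total: 4)
Total vowels: 4

4


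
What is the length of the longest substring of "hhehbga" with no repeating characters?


Input: "hhehbga"
Sliding window (track last position of each char):
  Position 0 ('h'): window [0,0] length 1 -- new best
  Position 1 ('h'): repeat (last at 0), move window start to 1
  Position 1 ('h'): window [1,1] length 1
  Position 2 ('e'): window [1,2] length 2 -- new best
  Position 3 ('h'): repeat (last at 1), move window start to 2
  Position 3 ('h'): window [2,3] length 2
  Position 4 ('b'): window [2,4] length 3 -- new best
  Position 5 ('g'): window [2,5] length 4 -- new best
  Position 6 ('a'): window [2,6] length 5 -- new best
Longest substring with no repeats: "ehbga" with length 5

5


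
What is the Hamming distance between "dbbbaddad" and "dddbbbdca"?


Comparing "dbbbaddad" and "dddbbbdca" position by position:
  Position 0: 'd' vs 'd' => same
  Position 1: 'b' vs 'd' => differ
  Position 2: 'b' vs 'd' => differ
  Position 3: 'b' vs 'b' => same
  Position 4: 'a' vs 'b' => differ
  Position 5: 'd' vs 'b' => differ
  Position 6: 'd' vs 'd' => same
  Position 7: 'a' vs 'c' => differ
  Position 8: 'd' vs 'a' => differ
Total differences (Hamming distance): 6

6


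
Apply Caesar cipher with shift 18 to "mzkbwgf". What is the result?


Caesar cipher: shift "mzkbwgf" by 18
  'm' (pos 12) + 18 = pos 4 = 'e'
  'z' (pos 25) + 18 = pos 17 = 'r'
  'k' (pos 10) + 18 = pos 2 = 'c'
  'b' (pos 1) + 18 = pos 19 = 't'
  'w' (pos 22) + 18 = pos 14 = 'o'
  'g' (pos 6) + 18 = pos 24 = 'y'
  'f' (pos 5) + 18 = pos 23 = 'x'
Result: erctoyx

erctoyx


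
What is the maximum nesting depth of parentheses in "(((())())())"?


Input: "(((())())())"
Tracking depth:
  Position 0 '(': depth becomes 1
  Position 1 '(': depth becomes 2
  Position 2 '(': depth becomes 3
  Position 3 '(': depth becomes 4
  Position 4 ')': depth becomes 3
  Position 5 ')': depth becomes 2
  Position 6 '(': depth becomes 3
  Position 7 ')': depth becomes 2
  Position 8 ')': depth becomes 1
  Position 9 '(': depth becomes 2
  Position 10 ')': depth becomes 1
  Position 11 ')': depth becomes 0
Maximum depth reached: 4

4


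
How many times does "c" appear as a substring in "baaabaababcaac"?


Searching for "c" in "baaabaababcaac"
Scanning each position:
  Position 0: "b" => no
  Position 1: "a" => no
  Position 2: "a" => no
  Position 3: "a" => no
  Position 4: "b" => no
  Position 5: "a" => no
  Position 6: "a" => no
  Position 7: "b" => no
  Position 8: "a" => no
  Position 9: "b" => no
  Position 10: "c" => MATCH
  Position 11: "a" => no
  Position 12: "a" => no
  Position 13: "c" => MATCH
Total occurrences: 2

2


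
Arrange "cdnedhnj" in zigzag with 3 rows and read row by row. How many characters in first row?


Zigzag "cdnedhnj" into 3 rows:
Placing characters:
  'c' => row 0
  'd' => row 1
  'n' => row 2
  'e' => row 1
  'd' => row 0
  'h' => row 1
  'n' => row 2
  'j' => row 1
Rows:
  Row 0: "cd"
  Row 1: "dehj"
  Row 2: "nn"
First row length: 2

2


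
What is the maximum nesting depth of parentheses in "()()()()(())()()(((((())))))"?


Input: "()()()()(())()()(((((())))))"
Tracking depth:
  Position 0 '(': depth becomes 1
  Position 1 ')': depth becomes 0
  Position 2 '(': depth becomes 1
  Position 3 ')': depth becomes 0
  Position 4 '(': depth becomes 1
  Position 5 ')': depth becomes 0
  Position 6 '(': depth becomes 1
  Position 7 ')': depth becomes 0
  Position 8 '(': depth becomes 1
  Position 9 '(': depth becomes 2
  Position 10 ')': depth becomes 1
  Position 11 ')': depth becomes 0
  Position 12 '(': depth becomes 1
  Position 13 ')': depth becomes 0
  Position 14 '(': depth becomes 1
  Position 15 ')': depth becomes 0
  Position 16 '(': depth becomes 1
  Position 17 '(': depth becomes 2
  Position 18 '(': depth becomes 3
  Position 19 '(': depth becomes 4
  Position 20 '(': depth becomes 5
  Position 21 '(': depth becomes 6
  Position 22 ')': depth becomes 5
  Position 23 ')': depth becomes 4
  Position 24 ')': depth becomes 3
  Position 25 ')': depth becomes 2
  Position 26 ')': depth becomes 1
  Position 27 ')': depth becomes 0
Maximum depth reached: 6

6


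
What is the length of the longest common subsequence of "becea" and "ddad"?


LCS of "becea" and "ddad"
DP table:
           d    d    a    d
      0    0    0    0    0
  b   0    0    0    0    0
  e   0    0    0    0    0
  c   0    0    0    0    0
  e   0    0    0    0    0
  a   0    0    0    1    1
LCS length = dp[5][4] = 1

1


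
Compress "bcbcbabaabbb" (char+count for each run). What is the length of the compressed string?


Input: bcbcbabaabbb
Runs:
  'b' x 1 => "b1"
  'c' x 1 => "c1"
  'b' x 1 => "b1"
  'c' x 1 => "c1"
  'b' x 1 => "b1"
  'a' x 1 => "a1"
  'b' x 1 => "b1"
  'a' x 2 => "a2"
  'b' x 3 => "b3"
Compressed: "b1c1b1c1b1a1b1a2b3"
Compressed length: 18

18


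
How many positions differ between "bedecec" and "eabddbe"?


Comparing "bedecec" and "eabddbe" position by position:
  Position 0: 'b' vs 'e' => DIFFER
  Position 1: 'e' vs 'a' => DIFFER
  Position 2: 'd' vs 'b' => DIFFER
  Position 3: 'e' vs 'd' => DIFFER
  Position 4: 'c' vs 'd' => DIFFER
  Position 5: 'e' vs 'b' => DIFFER
  Position 6: 'c' vs 'e' => DIFFER
Positions that differ: 7

7


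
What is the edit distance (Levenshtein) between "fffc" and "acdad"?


Computing edit distance: "fffc" -> "acdad"
DP table:
           a    c    d    a    d
      0    1    2    3    4    5
  f   1    1    2    3    4    5
  f   2    2    2    3    4    5
  f   3    3    3    3    4    5
  c   4    4    3    4    4    5
Edit distance = dp[4][5] = 5

5


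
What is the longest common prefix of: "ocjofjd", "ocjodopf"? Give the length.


Words: ocjofjd, ocjodopf
  Position 0: all 'o' => match
  Position 1: all 'c' => match
  Position 2: all 'j' => match
  Position 3: all 'o' => match
  Position 4: ('f', 'd') => mismatch, stop
LCP = "ocjo" (length 4)

4


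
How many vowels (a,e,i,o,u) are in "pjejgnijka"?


Input: pjejgnijka
Checking each character:
  'p' at position 0: consonant
  'j' at position 1: consonant
  'e' at position 2: vowel (running total: 1)
  'j' at position 3: consonant
  'g' at position 4: consonant
  'n' at position 5: consonant
  'i' at position 6: vowel (running total: 2)
  'j' at position 7: consonant
  'k' at position 8: consonant
  'a' at position 9: vowel (running total: 3)
Total vowels: 3

3


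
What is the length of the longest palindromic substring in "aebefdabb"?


Input: "aebefdabb"
Checking substrings for palindromes:
  [1:4] "ebe" (len 3) => palindrome
  [7:9] "bb" (len 2) => palindrome
Longest palindromic substring: "ebe" with length 3

3


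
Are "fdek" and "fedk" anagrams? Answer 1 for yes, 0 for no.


Strings: "fdek", "fedk"
Sorted first:  defk
Sorted second: defk
Sorted forms match => anagrams

1


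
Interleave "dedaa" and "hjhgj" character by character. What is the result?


Interleaving "dedaa" and "hjhgj":
  Position 0: 'd' from first, 'h' from second => "dh"
  Position 1: 'e' from first, 'j' from second => "ej"
  Position 2: 'd' from first, 'h' from second => "dh"
  Position 3: 'a' from first, 'g' from second => "ag"
  Position 4: 'a' from first, 'j' from second => "aj"
Result: dhejdhagaj

dhejdhagaj


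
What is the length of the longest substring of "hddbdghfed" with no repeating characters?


Input: "hddbdghfed"
Sliding window (track last position of each char):
  Position 0 ('h'): window [0,0] length 1 -- new best
  Position 1 ('d'): window [0,1] length 2 -- new best
  Position 2 ('d'): repeat (last at 1), move window start to 2
  Position 2 ('d'): window [2,2] length 1
  Position 3 ('b'): window [2,3] length 2
  Position 4 ('d'): repeat (last at 2), move window start to 3
  Position 4 ('d'): window [3,4] length 2
  Position 5 ('g'): window [3,5] length 3 -- new best
  Position 6 ('h'): window [3,6] length 4 -- new best
  Position 7 ('f'): window [3,7] length 5 -- new best
  Position 8 ('e'): window [3,8] length 6 -- new best
  Position 9 ('d'): repeat (last at 4), move window start to 5
  Position 9 ('d'): window [5,9] length 5
Longest substring with no repeats: "bdghfe" with length 6

6


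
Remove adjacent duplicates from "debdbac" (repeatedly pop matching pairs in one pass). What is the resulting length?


Input: debdbac
Stack-based adjacent duplicate removal:
  Read 'd': push. Stack: d
  Read 'e': push. Stack: de
  Read 'b': push. Stack: deb
  Read 'd': push. Stack: debd
  Read 'b': push. Stack: debdb
  Read 'a': push. Stack: debdba
  Read 'c': push. Stack: debdbac
Final stack: "debdbac" (length 7)

7


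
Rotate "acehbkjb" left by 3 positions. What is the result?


Input: "acehbkjb", rotate left by 3
First 3 characters: "ace"
Remaining characters: "hbkjb"
Concatenate remaining + first: "hbkjb" + "ace" = "hbkjbace"

hbkjbace


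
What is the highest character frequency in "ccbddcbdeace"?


Input: ccbddcbdeace
Character counts:
  'a': 1
  'b': 2
  'c': 4
  'd': 3
  'e': 2
Maximum frequency: 4

4


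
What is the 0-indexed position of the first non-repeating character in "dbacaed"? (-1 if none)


Input: dbacaed
Character frequencies:
  'a': 2
  'b': 1
  'c': 1
  'd': 2
  'e': 1
Scanning left to right for freq == 1:
  Position 0 ('d'): freq=2, skip
  Position 1 ('b'): unique! => answer = 1

1


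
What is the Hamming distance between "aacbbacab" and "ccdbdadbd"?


Comparing "aacbbacab" and "ccdbdadbd" position by position:
  Position 0: 'a' vs 'c' => differ
  Position 1: 'a' vs 'c' => differ
  Position 2: 'c' vs 'd' => differ
  Position 3: 'b' vs 'b' => same
  Position 4: 'b' vs 'd' => differ
  Position 5: 'a' vs 'a' => same
  Position 6: 'c' vs 'd' => differ
  Position 7: 'a' vs 'b' => differ
  Position 8: 'b' vs 'd' => differ
Total differences (Hamming distance): 7

7


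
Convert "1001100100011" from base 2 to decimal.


Input: "1001100100011" in base 2
Positional expansion:
  Digit '1' (value 1) x 2^12 = 4096
  Digit '0' (value 0) x 2^11 = 0
  Digit '0' (value 0) x 2^10 = 0
  Digit '1' (value 1) x 2^9 = 512
  Digit '1' (value 1) x 2^8 = 256
  Digit '0' (value 0) x 2^7 = 0
  Digit '0' (value 0) x 2^6 = 0
  Digit '1' (value 1) x 2^5 = 32
  Digit '0' (value 0) x 2^4 = 0
  Digit '0' (value 0) x 2^3 = 0
  Digit '0' (value 0) x 2^2 = 0
  Digit '1' (value 1) x 2^1 = 2
  Digit '1' (value 1) x 2^0 = 1
Sum = 4899

4899


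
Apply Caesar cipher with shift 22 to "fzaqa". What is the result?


Caesar cipher: shift "fzaqa" by 22
  'f' (pos 5) + 22 = pos 1 = 'b'
  'z' (pos 25) + 22 = pos 21 = 'v'
  'a' (pos 0) + 22 = pos 22 = 'w'
  'q' (pos 16) + 22 = pos 12 = 'm'
  'a' (pos 0) + 22 = pos 22 = 'w'
Result: bvwmw

bvwmw


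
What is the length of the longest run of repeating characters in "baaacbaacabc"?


Input: "baaacbaacabc"
Scanning for longest run:
  Position 1 ('a'): new char, reset run to 1
  Position 2 ('a'): continues run of 'a', length=2
  Position 3 ('a'): continues run of 'a', length=3
  Position 4 ('c'): new char, reset run to 1
  Position 5 ('b'): new char, reset run to 1
  Position 6 ('a'): new char, reset run to 1
  Position 7 ('a'): continues run of 'a', length=2
  Position 8 ('c'): new char, reset run to 1
  Position 9 ('a'): new char, reset run to 1
  Position 10 ('b'): new char, reset run to 1
  Position 11 ('c'): new char, reset run to 1
Longest run: 'a' with length 3

3


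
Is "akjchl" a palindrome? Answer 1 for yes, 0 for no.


Input: akjchl
Reversed: lhcjka
  Compare pos 0 ('a') with pos 5 ('l'): MISMATCH
  Compare pos 1 ('k') with pos 4 ('h'): MISMATCH
  Compare pos 2 ('j') with pos 3 ('c'): MISMATCH
Result: not a palindrome

0


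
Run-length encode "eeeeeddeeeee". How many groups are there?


Input: eeeeeddeeeee
Scanning for consecutive runs:
  Group 1: 'e' x 5 (positions 0-4)
  Group 2: 'd' x 2 (positions 5-6)
  Group 3: 'e' x 5 (positions 7-11)
Total groups: 3

3


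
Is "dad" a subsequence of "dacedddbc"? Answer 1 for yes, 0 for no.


Check if "dad" is a subsequence of "dacedddbc"
Greedy scan:
  Position 0 ('d'): matches sub[0] = 'd'
  Position 1 ('a'): matches sub[1] = 'a'
  Position 2 ('c'): no match needed
  Position 3 ('e'): no match needed
  Position 4 ('d'): matches sub[2] = 'd'
  Position 5 ('d'): no match needed
  Position 6 ('d'): no match needed
  Position 7 ('b'): no match needed
  Position 8 ('c'): no match needed
All 3 characters matched => is a subsequence

1


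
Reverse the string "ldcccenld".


Input: ldcccenld
Reading characters right to left:
  Position 8: 'd'
  Position 7: 'l'
  Position 6: 'n'
  Position 5: 'e'
  Position 4: 'c'
  Position 3: 'c'
  Position 2: 'c'
  Position 1: 'd'
  Position 0: 'l'
Reversed: dlnecccdl

dlnecccdl


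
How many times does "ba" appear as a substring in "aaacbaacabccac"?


Searching for "ba" in "aaacbaacabccac"
Scanning each position:
  Position 0: "aa" => no
  Position 1: "aa" => no
  Position 2: "ac" => no
  Position 3: "cb" => no
  Position 4: "ba" => MATCH
  Position 5: "aa" => no
  Position 6: "ac" => no
  Position 7: "ca" => no
  Position 8: "ab" => no
  Position 9: "bc" => no
  Position 10: "cc" => no
  Position 11: "ca" => no
  Position 12: "ac" => no
Total occurrences: 1

1


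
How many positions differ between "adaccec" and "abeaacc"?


Comparing "adaccec" and "abeaacc" position by position:
  Position 0: 'a' vs 'a' => same
  Position 1: 'd' vs 'b' => DIFFER
  Position 2: 'a' vs 'e' => DIFFER
  Position 3: 'c' vs 'a' => DIFFER
  Position 4: 'c' vs 'a' => DIFFER
  Position 5: 'e' vs 'c' => DIFFER
  Position 6: 'c' vs 'c' => same
Positions that differ: 5

5


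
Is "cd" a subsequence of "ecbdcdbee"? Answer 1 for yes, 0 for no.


Check if "cd" is a subsequence of "ecbdcdbee"
Greedy scan:
  Position 0 ('e'): no match needed
  Position 1 ('c'): matches sub[0] = 'c'
  Position 2 ('b'): no match needed
  Position 3 ('d'): matches sub[1] = 'd'
  Position 4 ('c'): no match needed
  Position 5 ('d'): no match needed
  Position 6 ('b'): no match needed
  Position 7 ('e'): no match needed
  Position 8 ('e'): no match needed
All 2 characters matched => is a subsequence

1


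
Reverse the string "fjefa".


Input: fjefa
Reading characters right to left:
  Position 4: 'a'
  Position 3: 'f'
  Position 2: 'e'
  Position 1: 'j'
  Position 0: 'f'
Reversed: afejf

afejf


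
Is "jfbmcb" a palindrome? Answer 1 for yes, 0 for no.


Input: jfbmcb
Reversed: bcmbfj
  Compare pos 0 ('j') with pos 5 ('b'): MISMATCH
  Compare pos 1 ('f') with pos 4 ('c'): MISMATCH
  Compare pos 2 ('b') with pos 3 ('m'): MISMATCH
Result: not a palindrome

0


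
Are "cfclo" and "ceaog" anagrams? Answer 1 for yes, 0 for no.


Strings: "cfclo", "ceaog"
Sorted first:  ccflo
Sorted second: acego
Differ at position 0: 'c' vs 'a' => not anagrams

0


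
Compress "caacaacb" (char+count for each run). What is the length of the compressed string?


Input: caacaacb
Runs:
  'c' x 1 => "c1"
  'a' x 2 => "a2"
  'c' x 1 => "c1"
  'a' x 2 => "a2"
  'c' x 1 => "c1"
  'b' x 1 => "b1"
Compressed: "c1a2c1a2c1b1"
Compressed length: 12

12


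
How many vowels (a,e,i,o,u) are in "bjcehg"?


Input: bjcehg
Checking each character:
  'b' at position 0: consonant
  'j' at position 1: consonant
  'c' at position 2: consonant
  'e' at position 3: vowel (running total: 1)
  'h' at position 4: consonant
  'g' at position 5: consonant
Total vowels: 1

1


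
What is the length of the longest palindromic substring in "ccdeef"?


Input: "ccdeef"
Checking substrings for palindromes:
  [0:2] "cc" (len 2) => palindrome
  [3:5] "ee" (len 2) => palindrome
Longest palindromic substring: "cc" with length 2

2


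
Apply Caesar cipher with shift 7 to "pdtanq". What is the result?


Caesar cipher: shift "pdtanq" by 7
  'p' (pos 15) + 7 = pos 22 = 'w'
  'd' (pos 3) + 7 = pos 10 = 'k'
  't' (pos 19) + 7 = pos 0 = 'a'
  'a' (pos 0) + 7 = pos 7 = 'h'
  'n' (pos 13) + 7 = pos 20 = 'u'
  'q' (pos 16) + 7 = pos 23 = 'x'
Result: wkahux

wkahux


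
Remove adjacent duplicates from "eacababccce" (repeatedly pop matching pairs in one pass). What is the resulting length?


Input: eacababccce
Stack-based adjacent duplicate removal:
  Read 'e': push. Stack: e
  Read 'a': push. Stack: ea
  Read 'c': push. Stack: eac
  Read 'a': push. Stack: eaca
  Read 'b': push. Stack: eacab
  Read 'a': push. Stack: eacaba
  Read 'b': push. Stack: eacabab
  Read 'c': push. Stack: eacababc
  Read 'c': matches stack top 'c' => pop. Stack: eacabab
  Read 'c': push. Stack: eacababc
  Read 'e': push. Stack: eacababce
Final stack: "eacababce" (length 9)

9


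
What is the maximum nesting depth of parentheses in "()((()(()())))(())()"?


Input: "()((()(()())))(())()"
Tracking depth:
  Position 0 '(': depth becomes 1
  Position 1 ')': depth becomes 0
  Position 2 '(': depth becomes 1
  Position 3 '(': depth becomes 2
  Position 4 '(': depth becomes 3
  Position 5 ')': depth becomes 2
  Position 6 '(': depth becomes 3
  Position 7 '(': depth becomes 4
  Position 8 ')': depth becomes 3
  Position 9 '(': depth becomes 4
  Position 10 ')': depth becomes 3
  Position 11 ')': depth becomes 2
  Position 12 ')': depth becomes 1
  Position 13 ')': depth becomes 0
  Position 14 '(': depth becomes 1
  Position 15 '(': depth becomes 2
  Position 16 ')': depth becomes 1
  Position 17 ')': depth becomes 0
  Position 18 '(': depth becomes 1
  Position 19 ')': depth becomes 0
Maximum depth reached: 4

4


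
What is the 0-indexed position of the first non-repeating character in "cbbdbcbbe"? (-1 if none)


Input: cbbdbcbbe
Character frequencies:
  'b': 5
  'c': 2
  'd': 1
  'e': 1
Scanning left to right for freq == 1:
  Position 0 ('c'): freq=2, skip
  Position 1 ('b'): freq=5, skip
  Position 2 ('b'): freq=5, skip
  Position 3 ('d'): unique! => answer = 3

3


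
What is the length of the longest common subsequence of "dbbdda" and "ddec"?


LCS of "dbbdda" and "ddec"
DP table:
           d    d    e    c
      0    0    0    0    0
  d   0    1    1    1    1
  b   0    1    1    1    1
  b   0    1    1    1    1
  d   0    1    2    2    2
  d   0    1    2    2    2
  a   0    1    2    2    2
LCS length = dp[6][4] = 2

2


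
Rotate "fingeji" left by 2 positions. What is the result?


Input: "fingeji", rotate left by 2
First 2 characters: "fi"
Remaining characters: "ngeji"
Concatenate remaining + first: "ngeji" + "fi" = "ngejifi"

ngejifi


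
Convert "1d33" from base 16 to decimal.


Input: "1d33" in base 16
Positional expansion:
  Digit '1' (value 1) x 16^3 = 4096
  Digit 'd' (value 13) x 16^2 = 3328
  Digit '3' (value 3) x 16^1 = 48
  Digit '3' (value 3) x 16^0 = 3
Sum = 7475

7475


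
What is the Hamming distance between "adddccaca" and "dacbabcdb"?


Comparing "adddccaca" and "dacbabcdb" position by position:
  Position 0: 'a' vs 'd' => differ
  Position 1: 'd' vs 'a' => differ
  Position 2: 'd' vs 'c' => differ
  Position 3: 'd' vs 'b' => differ
  Position 4: 'c' vs 'a' => differ
  Position 5: 'c' vs 'b' => differ
  Position 6: 'a' vs 'c' => differ
  Position 7: 'c' vs 'd' => differ
  Position 8: 'a' vs 'b' => differ
Total differences (Hamming distance): 9

9


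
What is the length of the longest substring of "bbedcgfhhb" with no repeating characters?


Input: "bbedcgfhhb"
Sliding window (track last position of each char):
  Position 0 ('b'): window [0,0] length 1 -- new best
  Position 1 ('b'): repeat (last at 0), move window start to 1
  Position 1 ('b'): window [1,1] length 1
  Position 2 ('e'): window [1,2] length 2 -- new best
  Position 3 ('d'): window [1,3] length 3 -- new best
  Position 4 ('c'): window [1,4] length 4 -- new best
  Position 5 ('g'): window [1,5] length 5 -- new best
  Position 6 ('f'): window [1,6] length 6 -- new best
  Position 7 ('h'): window [1,7] length 7 -- new best
  Position 8 ('h'): repeat (last at 7), move window start to 8
  Position 8 ('h'): window [8,8] length 1
  Position 9 ('b'): window [8,9] length 2
Longest substring with no repeats: "bedcgfh" with length 7

7


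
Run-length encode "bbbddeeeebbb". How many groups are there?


Input: bbbddeeeebbb
Scanning for consecutive runs:
  Group 1: 'b' x 3 (positions 0-2)
  Group 2: 'd' x 2 (positions 3-4)
  Group 3: 'e' x 4 (positions 5-8)
  Group 4: 'b' x 3 (positions 9-11)
Total groups: 4

4


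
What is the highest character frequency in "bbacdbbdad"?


Input: bbacdbbdad
Character counts:
  'a': 2
  'b': 4
  'c': 1
  'd': 3
Maximum frequency: 4

4


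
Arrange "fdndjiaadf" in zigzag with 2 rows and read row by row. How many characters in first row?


Zigzag "fdndjiaadf" into 2 rows:
Placing characters:
  'f' => row 0
  'd' => row 1
  'n' => row 0
  'd' => row 1
  'j' => row 0
  'i' => row 1
  'a' => row 0
  'a' => row 1
  'd' => row 0
  'f' => row 1
Rows:
  Row 0: "fnjad"
  Row 1: "ddiaf"
First row length: 5

5


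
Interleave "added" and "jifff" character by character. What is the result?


Interleaving "added" and "jifff":
  Position 0: 'a' from first, 'j' from second => "aj"
  Position 1: 'd' from first, 'i' from second => "di"
  Position 2: 'd' from first, 'f' from second => "df"
  Position 3: 'e' from first, 'f' from second => "ef"
  Position 4: 'd' from first, 'f' from second => "df"
Result: ajdidfefdf

ajdidfefdf


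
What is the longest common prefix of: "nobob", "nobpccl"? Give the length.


Words: nobob, nobpccl
  Position 0: all 'n' => match
  Position 1: all 'o' => match
  Position 2: all 'b' => match
  Position 3: ('o', 'p') => mismatch, stop
LCP = "nob" (length 3)

3


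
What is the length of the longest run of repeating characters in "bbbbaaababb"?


Input: "bbbbaaababb"
Scanning for longest run:
  Position 1 ('b'): continues run of 'b', length=2
  Position 2 ('b'): continues run of 'b', length=3
  Position 3 ('b'): continues run of 'b', length=4
  Position 4 ('a'): new char, reset run to 1
  Position 5 ('a'): continues run of 'a', length=2
  Position 6 ('a'): continues run of 'a', length=3
  Position 7 ('b'): new char, reset run to 1
  Position 8 ('a'): new char, reset run to 1
  Position 9 ('b'): new char, reset run to 1
  Position 10 ('b'): continues run of 'b', length=2
Longest run: 'b' with length 4

4


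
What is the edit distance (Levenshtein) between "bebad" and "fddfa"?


Computing edit distance: "bebad" -> "fddfa"
DP table:
           f    d    d    f    a
      0    1    2    3    4    5
  b   1    1    2    3    4    5
  e   2    2    2    3    4    5
  b   3    3    3    3    4    5
  a   4    4    4    4    4    4
  d   5    5    4    4    5    5
Edit distance = dp[5][5] = 5

5


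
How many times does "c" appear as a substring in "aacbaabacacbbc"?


Searching for "c" in "aacbaabacacbbc"
Scanning each position:
  Position 0: "a" => no
  Position 1: "a" => no
  Position 2: "c" => MATCH
  Position 3: "b" => no
  Position 4: "a" => no
  Position 5: "a" => no
  Position 6: "b" => no
  Position 7: "a" => no
  Position 8: "c" => MATCH
  Position 9: "a" => no
  Position 10: "c" => MATCH
  Position 11: "b" => no
  Position 12: "b" => no
  Position 13: "c" => MATCH
Total occurrences: 4

4


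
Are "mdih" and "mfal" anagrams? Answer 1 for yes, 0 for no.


Strings: "mdih", "mfal"
Sorted first:  dhim
Sorted second: aflm
Differ at position 0: 'd' vs 'a' => not anagrams

0


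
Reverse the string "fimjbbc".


Input: fimjbbc
Reading characters right to left:
  Position 6: 'c'
  Position 5: 'b'
  Position 4: 'b'
  Position 3: 'j'
  Position 2: 'm'
  Position 1: 'i'
  Position 0: 'f'
Reversed: cbbjmif

cbbjmif


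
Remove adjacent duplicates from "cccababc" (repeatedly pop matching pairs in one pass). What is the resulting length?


Input: cccababc
Stack-based adjacent duplicate removal:
  Read 'c': push. Stack: c
  Read 'c': matches stack top 'c' => pop. Stack: (empty)
  Read 'c': push. Stack: c
  Read 'a': push. Stack: ca
  Read 'b': push. Stack: cab
  Read 'a': push. Stack: caba
  Read 'b': push. Stack: cabab
  Read 'c': push. Stack: cababc
Final stack: "cababc" (length 6)

6


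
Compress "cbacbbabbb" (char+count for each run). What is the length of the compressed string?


Input: cbacbbabbb
Runs:
  'c' x 1 => "c1"
  'b' x 1 => "b1"
  'a' x 1 => "a1"
  'c' x 1 => "c1"
  'b' x 2 => "b2"
  'a' x 1 => "a1"
  'b' x 3 => "b3"
Compressed: "c1b1a1c1b2a1b3"
Compressed length: 14

14


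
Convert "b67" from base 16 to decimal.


Input: "b67" in base 16
Positional expansion:
  Digit 'b' (value 11) x 16^2 = 2816
  Digit '6' (value 6) x 16^1 = 96
  Digit '7' (value 7) x 16^0 = 7
Sum = 2919

2919


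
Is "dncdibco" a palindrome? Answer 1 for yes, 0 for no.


Input: dncdibco
Reversed: ocbidcnd
  Compare pos 0 ('d') with pos 7 ('o'): MISMATCH
  Compare pos 1 ('n') with pos 6 ('c'): MISMATCH
  Compare pos 2 ('c') with pos 5 ('b'): MISMATCH
  Compare pos 3 ('d') with pos 4 ('i'): MISMATCH
Result: not a palindrome

0


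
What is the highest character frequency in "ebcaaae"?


Input: ebcaaae
Character counts:
  'a': 3
  'b': 1
  'c': 1
  'e': 2
Maximum frequency: 3

3


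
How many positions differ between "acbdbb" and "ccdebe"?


Comparing "acbdbb" and "ccdebe" position by position:
  Position 0: 'a' vs 'c' => DIFFER
  Position 1: 'c' vs 'c' => same
  Position 2: 'b' vs 'd' => DIFFER
  Position 3: 'd' vs 'e' => DIFFER
  Position 4: 'b' vs 'b' => same
  Position 5: 'b' vs 'e' => DIFFER
Positions that differ: 4

4


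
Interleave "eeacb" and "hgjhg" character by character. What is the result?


Interleaving "eeacb" and "hgjhg":
  Position 0: 'e' from first, 'h' from second => "eh"
  Position 1: 'e' from first, 'g' from second => "eg"
  Position 2: 'a' from first, 'j' from second => "aj"
  Position 3: 'c' from first, 'h' from second => "ch"
  Position 4: 'b' from first, 'g' from second => "bg"
Result: ehegajchbg

ehegajchbg


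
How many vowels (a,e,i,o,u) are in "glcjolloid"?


Input: glcjolloid
Checking each character:
  'g' at position 0: consonant
  'l' at position 1: consonant
  'c' at position 2: consonant
  'j' at position 3: consonant
  'o' at position 4: vowel (running total: 1)
  'l' at position 5: consonant
  'l' at position 6: consonant
  'o' at position 7: vowel (running total: 2)
  'i' at position 8: vowel (running total: 3)
  'd' at position 9: consonant
Total vowels: 3

3


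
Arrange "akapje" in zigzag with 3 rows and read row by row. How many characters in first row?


Zigzag "akapje" into 3 rows:
Placing characters:
  'a' => row 0
  'k' => row 1
  'a' => row 2
  'p' => row 1
  'j' => row 0
  'e' => row 1
Rows:
  Row 0: "aj"
  Row 1: "kpe"
  Row 2: "a"
First row length: 2

2


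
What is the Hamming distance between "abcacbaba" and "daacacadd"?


Comparing "abcacbaba" and "daacacadd" position by position:
  Position 0: 'a' vs 'd' => differ
  Position 1: 'b' vs 'a' => differ
  Position 2: 'c' vs 'a' => differ
  Position 3: 'a' vs 'c' => differ
  Position 4: 'c' vs 'a' => differ
  Position 5: 'b' vs 'c' => differ
  Position 6: 'a' vs 'a' => same
  Position 7: 'b' vs 'd' => differ
  Position 8: 'a' vs 'd' => differ
Total differences (Hamming distance): 8

8


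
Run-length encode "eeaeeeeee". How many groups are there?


Input: eeaeeeeee
Scanning for consecutive runs:
  Group 1: 'e' x 2 (positions 0-1)
  Group 2: 'a' x 1 (positions 2-2)
  Group 3: 'e' x 6 (positions 3-8)
Total groups: 3

3


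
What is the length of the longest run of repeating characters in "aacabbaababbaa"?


Input: "aacabbaababbaa"
Scanning for longest run:
  Position 1 ('a'): continues run of 'a', length=2
  Position 2 ('c'): new char, reset run to 1
  Position 3 ('a'): new char, reset run to 1
  Position 4 ('b'): new char, reset run to 1
  Position 5 ('b'): continues run of 'b', length=2
  Position 6 ('a'): new char, reset run to 1
  Position 7 ('a'): continues run of 'a', length=2
  Position 8 ('b'): new char, reset run to 1
  Position 9 ('a'): new char, reset run to 1
  Position 10 ('b'): new char, reset run to 1
  Position 11 ('b'): continues run of 'b', length=2
  Position 12 ('a'): new char, reset run to 1
  Position 13 ('a'): continues run of 'a', length=2
Longest run: 'a' with length 2

2


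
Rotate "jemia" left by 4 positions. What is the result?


Input: "jemia", rotate left by 4
First 4 characters: "jemi"
Remaining characters: "a"
Concatenate remaining + first: "a" + "jemi" = "ajemi"

ajemi


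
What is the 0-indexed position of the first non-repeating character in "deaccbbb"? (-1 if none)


Input: deaccbbb
Character frequencies:
  'a': 1
  'b': 3
  'c': 2
  'd': 1
  'e': 1
Scanning left to right for freq == 1:
  Position 0 ('d'): unique! => answer = 0

0


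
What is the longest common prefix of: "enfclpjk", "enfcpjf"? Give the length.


Words: enfclpjk, enfcpjf
  Position 0: all 'e' => match
  Position 1: all 'n' => match
  Position 2: all 'f' => match
  Position 3: all 'c' => match
  Position 4: ('l', 'p') => mismatch, stop
LCP = "enfc" (length 4)

4


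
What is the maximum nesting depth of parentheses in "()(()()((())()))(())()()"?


Input: "()(()()((())()))(())()()"
Tracking depth:
  Position 0 '(': depth becomes 1
  Position 1 ')': depth becomes 0
  Position 2 '(': depth becomes 1
  Position 3 '(': depth becomes 2
  Position 4 ')': depth becomes 1
  Position 5 '(': depth becomes 2
  Position 6 ')': depth becomes 1
  Position 7 '(': depth becomes 2
  Position 8 '(': depth becomes 3
  Position 9 '(': depth becomes 4
  Position 10 ')': depth becomes 3
  Position 11 ')': depth becomes 2
  Position 12 '(': depth becomes 3
  Position 13 ')': depth becomes 2
  Position 14 ')': depth becomes 1
  Position 15 ')': depth becomes 0
  Position 16 '(': depth becomes 1
  Position 17 '(': depth becomes 2
  Position 18 ')': depth becomes 1
  Position 19 ')': depth becomes 0
  Position 20 '(': depth becomes 1
  Position 21 ')': depth becomes 0
  Position 22 '(': depth becomes 1
  Position 23 ')': depth becomes 0
Maximum depth reached: 4

4


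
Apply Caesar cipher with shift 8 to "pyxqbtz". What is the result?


Caesar cipher: shift "pyxqbtz" by 8
  'p' (pos 15) + 8 = pos 23 = 'x'
  'y' (pos 24) + 8 = pos 6 = 'g'
  'x' (pos 23) + 8 = pos 5 = 'f'
  'q' (pos 16) + 8 = pos 24 = 'y'
  'b' (pos 1) + 8 = pos 9 = 'j'
  't' (pos 19) + 8 = pos 1 = 'b'
  'z' (pos 25) + 8 = pos 7 = 'h'
Result: xgfyjbh

xgfyjbh


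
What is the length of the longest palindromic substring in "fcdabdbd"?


Input: "fcdabdbd"
Checking substrings for palindromes:
  [4:7] "bdb" (len 3) => palindrome
  [5:8] "dbd" (len 3) => palindrome
Longest palindromic substring: "bdb" with length 3

3


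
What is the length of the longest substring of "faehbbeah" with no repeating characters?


Input: "faehbbeah"
Sliding window (track last position of each char):
  Position 0 ('f'): window [0,0] length 1 -- new best
  Position 1 ('a'): window [0,1] length 2 -- new best
  Position 2 ('e'): window [0,2] length 3 -- new best
  Position 3 ('h'): window [0,3] length 4 -- new best
  Position 4 ('b'): window [0,4] length 5 -- new best
  Position 5 ('b'): repeat (last at 4), move window start to 5
  Position 5 ('b'): window [5,5] length 1
  Position 6 ('e'): window [5,6] length 2
  Position 7 ('a'): window [5,7] length 3
  Position 8 ('h'): window [5,8] length 4
Longest substring with no repeats: "faehb" with length 5

5


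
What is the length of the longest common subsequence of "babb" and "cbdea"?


LCS of "babb" and "cbdea"
DP table:
           c    b    d    e    a
      0    0    0    0    0    0
  b   0    0    1    1    1    1
  a   0    0    1    1    1    2
  b   0    0    1    1    1    2
  b   0    0    1    1    1    2
LCS length = dp[4][5] = 2

2


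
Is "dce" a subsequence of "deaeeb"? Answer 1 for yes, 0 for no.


Check if "dce" is a subsequence of "deaeeb"
Greedy scan:
  Position 0 ('d'): matches sub[0] = 'd'
  Position 1 ('e'): no match needed
  Position 2 ('a'): no match needed
  Position 3 ('e'): no match needed
  Position 4 ('e'): no match needed
  Position 5 ('b'): no match needed
Only matched 1/3 characters => not a subsequence

0


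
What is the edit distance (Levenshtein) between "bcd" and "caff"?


Computing edit distance: "bcd" -> "caff"
DP table:
           c    a    f    f
      0    1    2    3    4
  b   1    1    2    3    4
  c   2    1    2    3    4
  d   3    2    2    3    4
Edit distance = dp[3][4] = 4

4


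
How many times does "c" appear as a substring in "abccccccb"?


Searching for "c" in "abccccccb"
Scanning each position:
  Position 0: "a" => no
  Position 1: "b" => no
  Position 2: "c" => MATCH
  Position 3: "c" => MATCH
  Position 4: "c" => MATCH
  Position 5: "c" => MATCH
  Position 6: "c" => MATCH
  Position 7: "c" => MATCH
  Position 8: "b" => no
Total occurrences: 6

6


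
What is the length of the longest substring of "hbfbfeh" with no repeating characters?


Input: "hbfbfeh"
Sliding window (track last position of each char):
  Position 0 ('h'): window [0,0] length 1 -- new best
  Position 1 ('b'): window [0,1] length 2 -- new best
  Position 2 ('f'): window [0,2] length 3 -- new best
  Position 3 ('b'): repeat (last at 1), move window start to 2
  Position 3 ('b'): window [2,3] length 2
  Position 4 ('f'): repeat (last at 2), move window start to 3
  Position 4 ('f'): window [3,4] length 2
  Position 5 ('e'): window [3,5] length 3
  Position 6 ('h'): window [3,6] length 4 -- new best
Longest substring with no repeats: "bfeh" with length 4

4


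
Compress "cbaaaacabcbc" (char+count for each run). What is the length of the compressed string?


Input: cbaaaacabcbc
Runs:
  'c' x 1 => "c1"
  'b' x 1 => "b1"
  'a' x 4 => "a4"
  'c' x 1 => "c1"
  'a' x 1 => "a1"
  'b' x 1 => "b1"
  'c' x 1 => "c1"
  'b' x 1 => "b1"
  'c' x 1 => "c1"
Compressed: "c1b1a4c1a1b1c1b1c1"
Compressed length: 18

18


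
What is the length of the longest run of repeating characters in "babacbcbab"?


Input: "babacbcbab"
Scanning for longest run:
  Position 1 ('a'): new char, reset run to 1
  Position 2 ('b'): new char, reset run to 1
  Position 3 ('a'): new char, reset run to 1
  Position 4 ('c'): new char, reset run to 1
  Position 5 ('b'): new char, reset run to 1
  Position 6 ('c'): new char, reset run to 1
  Position 7 ('b'): new char, reset run to 1
  Position 8 ('a'): new char, reset run to 1
  Position 9 ('b'): new char, reset run to 1
Longest run: 'b' with length 1

1


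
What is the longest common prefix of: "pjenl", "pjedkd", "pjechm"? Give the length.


Words: pjenl, pjedkd, pjechm
  Position 0: all 'p' => match
  Position 1: all 'j' => match
  Position 2: all 'e' => match
  Position 3: ('n', 'd', 'c') => mismatch, stop
LCP = "pje" (length 3)

3


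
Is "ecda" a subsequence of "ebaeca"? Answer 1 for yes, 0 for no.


Check if "ecda" is a subsequence of "ebaeca"
Greedy scan:
  Position 0 ('e'): matches sub[0] = 'e'
  Position 1 ('b'): no match needed
  Position 2 ('a'): no match needed
  Position 3 ('e'): no match needed
  Position 4 ('c'): matches sub[1] = 'c'
  Position 5 ('a'): no match needed
Only matched 2/4 characters => not a subsequence

0


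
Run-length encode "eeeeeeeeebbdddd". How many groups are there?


Input: eeeeeeeeebbdddd
Scanning for consecutive runs:
  Group 1: 'e' x 9 (positions 0-8)
  Group 2: 'b' x 2 (positions 9-10)
  Group 3: 'd' x 4 (positions 11-14)
Total groups: 3

3


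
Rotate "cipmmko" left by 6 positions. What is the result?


Input: "cipmmko", rotate left by 6
First 6 characters: "cipmmk"
Remaining characters: "o"
Concatenate remaining + first: "o" + "cipmmk" = "ocipmmk"

ocipmmk


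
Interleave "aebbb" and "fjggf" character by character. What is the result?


Interleaving "aebbb" and "fjggf":
  Position 0: 'a' from first, 'f' from second => "af"
  Position 1: 'e' from first, 'j' from second => "ej"
  Position 2: 'b' from first, 'g' from second => "bg"
  Position 3: 'b' from first, 'g' from second => "bg"
  Position 4: 'b' from first, 'f' from second => "bf"
Result: afejbgbgbf

afejbgbgbf


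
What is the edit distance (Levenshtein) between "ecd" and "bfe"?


Computing edit distance: "ecd" -> "bfe"
DP table:
           b    f    e
      0    1    2    3
  e   1    1    2    2
  c   2    2    2    3
  d   3    3    3    3
Edit distance = dp[3][3] = 3

3


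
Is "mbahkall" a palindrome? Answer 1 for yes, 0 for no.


Input: mbahkall
Reversed: llakhabm
  Compare pos 0 ('m') with pos 7 ('l'): MISMATCH
  Compare pos 1 ('b') with pos 6 ('l'): MISMATCH
  Compare pos 2 ('a') with pos 5 ('a'): match
  Compare pos 3 ('h') with pos 4 ('k'): MISMATCH
Result: not a palindrome

0


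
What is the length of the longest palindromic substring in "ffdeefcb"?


Input: "ffdeefcb"
Checking substrings for palindromes:
  [0:2] "ff" (len 2) => palindrome
  [3:5] "ee" (len 2) => palindrome
Longest palindromic substring: "ff" with length 2

2


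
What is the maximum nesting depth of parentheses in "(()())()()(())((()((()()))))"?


Input: "(()())()()(())((()((()()))))"
Tracking depth:
  Position 0 '(': depth becomes 1
  Position 1 '(': depth becomes 2
  Position 2 ')': depth becomes 1
  Position 3 '(': depth becomes 2
  Position 4 ')': depth becomes 1
  Position 5 ')': depth becomes 0
  Position 6 '(': depth becomes 1
  Position 7 ')': depth becomes 0
  Position 8 '(': depth becomes 1
  Position 9 ')': depth becomes 0
  Position 10 '(': depth becomes 1
  Position 11 '(': depth becomes 2
  Position 12 ')': depth becomes 1
  Position 13 ')': depth becomes 0
  Position 14 '(': depth becomes 1
  Position 15 '(': depth becomes 2
  Position 16 '(': depth becomes 3
  Position 17 ')': depth becomes 2
  Position 18 '(': depth becomes 3
  Position 19 '(': depth becomes 4
  Position 20 '(': depth becomes 5
  Position 21 ')': depth becomes 4
  Position 22 '(': depth becomes 5
  Position 23 ')': depth becomes 4
  Position 24 ')': depth becomes 3
  Position 25 ')': depth becomes 2
  Position 26 ')': depth becomes 1
  Position 27 ')': depth becomes 0
Maximum depth reached: 5

5


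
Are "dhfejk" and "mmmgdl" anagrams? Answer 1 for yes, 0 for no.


Strings: "dhfejk", "mmmgdl"
Sorted first:  defhjk
Sorted second: dglmmm
Differ at position 1: 'e' vs 'g' => not anagrams

0


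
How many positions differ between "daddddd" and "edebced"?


Comparing "daddddd" and "edebced" position by position:
  Position 0: 'd' vs 'e' => DIFFER
  Position 1: 'a' vs 'd' => DIFFER
  Position 2: 'd' vs 'e' => DIFFER
  Position 3: 'd' vs 'b' => DIFFER
  Position 4: 'd' vs 'c' => DIFFER
  Position 5: 'd' vs 'e' => DIFFER
  Position 6: 'd' vs 'd' => same
Positions that differ: 6

6
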